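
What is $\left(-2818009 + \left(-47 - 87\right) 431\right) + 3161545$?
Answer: $285782$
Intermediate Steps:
$\left(-2818009 + \left(-47 - 87\right) 431\right) + 3161545 = \left(-2818009 - 57754\right) + 3161545 = -2875763 + 3161545 = 285782$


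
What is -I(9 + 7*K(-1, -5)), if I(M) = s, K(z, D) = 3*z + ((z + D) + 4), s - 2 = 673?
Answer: -675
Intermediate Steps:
s = 675 (s = 2 + 673 = 675)
K(z, D) = 4 + D + 4*z (K(z, D) = 3*z + ((D + z) + 4) = 3*z + (4 + D + z) = 4 + D + 4*z)
I(M) = 675
-I(9 + 7*K(-1, -5)) = -1*675 = -675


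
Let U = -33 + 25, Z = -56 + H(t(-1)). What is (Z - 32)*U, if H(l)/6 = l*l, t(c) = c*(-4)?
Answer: -64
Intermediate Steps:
t(c) = -4*c
H(l) = 6*l**2 (H(l) = 6*(l*l) = 6*l**2)
Z = 40 (Z = -56 + 6*(-4*(-1))**2 = -56 + 6*4**2 = -56 + 6*16 = -56 + 96 = 40)
U = -8
(Z - 32)*U = (40 - 32)*(-8) = 8*(-8) = -64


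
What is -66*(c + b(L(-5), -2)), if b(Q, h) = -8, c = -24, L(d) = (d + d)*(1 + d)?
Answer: 2112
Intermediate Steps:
L(d) = 2*d*(1 + d) (L(d) = (2*d)*(1 + d) = 2*d*(1 + d))
-66*(c + b(L(-5), -2)) = -66*(-24 - 8) = -66*(-32) = 2112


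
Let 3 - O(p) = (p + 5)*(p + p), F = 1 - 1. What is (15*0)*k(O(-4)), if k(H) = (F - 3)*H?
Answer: 0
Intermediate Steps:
F = 0
O(p) = 3 - 2*p*(5 + p) (O(p) = 3 - (p + 5)*(p + p) = 3 - (5 + p)*2*p = 3 - 2*p*(5 + p))
k(H) = -3*H (k(H) = (0 - 3)*H = -3*H)
(15*0)*k(O(-4)) = (15*0)*(-3*(3 - 10*(-4) - 2*(-4)**2)) = 0*(-3*(3 + 40 - 2*16)) = 0*(-3*(3 + 40 - 32)) = 0*(-3*11) = 0*(-33) = 0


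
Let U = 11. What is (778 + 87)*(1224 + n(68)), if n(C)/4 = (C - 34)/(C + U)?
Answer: 83759680/79 ≈ 1.0602e+6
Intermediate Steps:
n(C) = 4*(-34 + C)/(11 + C) (n(C) = 4*((C - 34)/(C + 11)) = 4*((-34 + C)/(11 + C)) = 4*(-34 + C)/(11 + C))
(778 + 87)*(1224 + n(68)) = (778 + 87)*(1224 + 4*(-34 + 68)/(11 + 68)) = 865*(1224 + 4*34/79) = 865*(1224 + 4*(1/79)*34) = 865*(1224 + 136/79) = 865*(96832/79) = 83759680/79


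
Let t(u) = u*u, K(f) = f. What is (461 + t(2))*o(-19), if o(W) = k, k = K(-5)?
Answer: -2325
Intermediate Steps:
k = -5
t(u) = u²
o(W) = -5
(461 + t(2))*o(-19) = (461 + 2²)*(-5) = (461 + 4)*(-5) = 465*(-5) = -2325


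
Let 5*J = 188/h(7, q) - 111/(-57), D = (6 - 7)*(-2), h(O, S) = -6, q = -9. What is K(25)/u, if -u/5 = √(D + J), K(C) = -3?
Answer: -3*I*√12597/1105 ≈ -0.30471*I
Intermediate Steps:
D = 2 (D = -1*(-2) = 2)
J = -335/57 (J = (188/(-6) - 111/(-57))/5 = (188*(-⅙) - 111*(-1/57))/5 = (-94/3 + 37/19)/5 = (⅕)*(-1675/57) = -335/57 ≈ -5.8772)
u = -5*I*√12597/57 (u = -5*√(2 - 335/57) = -5*I*√12597/57 ≈ -9.8453*I)
K(25)/u = -3*I*√12597/1105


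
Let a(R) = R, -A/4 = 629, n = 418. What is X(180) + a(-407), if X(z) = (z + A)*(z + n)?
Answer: -1397335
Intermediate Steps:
A = -2516 (A = -4*629 = -2516)
X(z) = (-2516 + z)*(418 + z) (X(z) = (z - 2516)*(z + 418) = (-2516 + z)*(418 + z))
X(180) + a(-407) = (-1051688 + 180² - 2098*180) - 407 = (-1051688 + 32400 - 377640) - 407 = -1396928 - 407 = -1397335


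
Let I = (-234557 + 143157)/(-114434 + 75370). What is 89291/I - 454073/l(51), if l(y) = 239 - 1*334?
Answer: 9321707912/217075 ≈ 42942.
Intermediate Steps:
I = 11425/4883 (I = -91400/(-39064) = -91400*(-1/39064) = 11425/4883 ≈ 2.3397)
l(y) = -95 (l(y) = 239 - 334 = -95)
89291/I - 454073/l(51) = 89291/(11425/4883) - 454073/(-95) = 89291*(4883/11425) - 454073*(-1/95) = 436007953/11425 + 454073/95 = 9321707912/217075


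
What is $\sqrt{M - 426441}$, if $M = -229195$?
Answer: $2 i \sqrt{163909} \approx 809.71 i$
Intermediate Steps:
$\sqrt{M - 426441} = \sqrt{-229195 - 426441} = \sqrt{-655636} = 2 i \sqrt{163909}$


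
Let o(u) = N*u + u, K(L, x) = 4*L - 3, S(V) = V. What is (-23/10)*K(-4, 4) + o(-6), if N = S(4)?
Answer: 137/10 ≈ 13.700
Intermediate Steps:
N = 4
K(L, x) = -3 + 4*L
o(u) = 5*u (o(u) = 4*u + u = 5*u)
(-23/10)*K(-4, 4) + o(-6) = (-23/10)*(-3 + 4*(-4)) + 5*(-6) = (-23*⅒)*(-3 - 16) - 30 = -23/10*(-19) - 30 = 437/10 - 30 = 137/10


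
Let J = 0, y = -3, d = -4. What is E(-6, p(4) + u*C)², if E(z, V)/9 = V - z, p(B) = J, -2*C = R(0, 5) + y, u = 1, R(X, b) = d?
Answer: 29241/4 ≈ 7310.3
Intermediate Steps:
R(X, b) = -4
C = 7/2 (C = -(-4 - 3)/2 = -½*(-7) = 7/2 ≈ 3.5000)
p(B) = 0
E(z, V) = -9*z + 9*V (E(z, V) = 9*(V - z) = -9*z + 9*V)
E(-6, p(4) + u*C)² = (-9*(-6) + 9*(0 + 1*(7/2)))² = (54 + 9*(0 + 7/2))² = (54 + 9*(7/2))² = (54 + 63/2)² = (171/2)² = 29241/4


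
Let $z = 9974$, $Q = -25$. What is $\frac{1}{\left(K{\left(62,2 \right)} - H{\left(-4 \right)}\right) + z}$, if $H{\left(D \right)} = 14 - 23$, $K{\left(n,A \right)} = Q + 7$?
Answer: $\frac{1}{9965} \approx 0.00010035$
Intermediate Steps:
$K{\left(n,A \right)} = -18$ ($K{\left(n,A \right)} = -25 + 7 = -18$)
$H{\left(D \right)} = -9$
$\frac{1}{\left(K{\left(62,2 \right)} - H{\left(-4 \right)}\right) + z} = \frac{1}{\left(-18 - -9\right) + 9974} = \frac{1}{\left(-18 + 9\right) + 9974} = \frac{1}{-9 + 9974} = \frac{1}{9965}$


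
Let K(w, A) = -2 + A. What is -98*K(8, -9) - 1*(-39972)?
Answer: 41050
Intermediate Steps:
-98*K(8, -9) - 1*(-39972) = -98*(-2 - 9) - 1*(-39972) = -98*(-11) + 39972 = -14*(-77) + 39972 = 1078 + 39972 = 41050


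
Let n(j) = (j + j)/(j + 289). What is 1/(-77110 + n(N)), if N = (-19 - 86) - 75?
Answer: -109/8405350 ≈ -1.2968e-5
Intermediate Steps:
N = -180 (N = -105 - 75 = -180)
n(j) = 2*j/(289 + j) (n(j) = (2*j)/(289 + j) = 2*j/(289 + j))
1/(-77110 + n(N)) = 1/(-77110 + 2*(-180)/(289 - 180)) = 1/(-77110 + 2*(-180)/109) = 1/(-77110 + 2*(-180)*(1/109)) = 1/(-77110 - 360/109) = 1/(-8405350/109) = -109/8405350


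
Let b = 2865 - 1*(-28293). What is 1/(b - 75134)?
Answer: -1/43976 ≈ -2.2740e-5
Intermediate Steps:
b = 31158 (b = 2865 + 28293 = 31158)
1/(b - 75134) = 1/(31158 - 75134) = 1/(-43976) = -1/43976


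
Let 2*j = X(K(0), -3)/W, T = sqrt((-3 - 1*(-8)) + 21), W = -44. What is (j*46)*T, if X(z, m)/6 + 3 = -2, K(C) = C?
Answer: 345*sqrt(26)/22 ≈ 79.962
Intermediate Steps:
X(z, m) = -30 (X(z, m) = -18 + 6*(-2) = -18 - 12 = -30)
T = sqrt(26) (T = sqrt((-3 + 8) + 21) = sqrt(5 + 21) = sqrt(26) ≈ 5.0990)
j = 15/44 (j = (-30/(-44))/2 = (-30*(-1/44))/2 = (1/2)*(15/22) = 15/44 ≈ 0.34091)
(j*46)*T = ((15/44)*46)*sqrt(26) = 345*sqrt(26)/22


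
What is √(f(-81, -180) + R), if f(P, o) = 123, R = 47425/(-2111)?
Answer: 2*√112003327/2111 ≈ 10.027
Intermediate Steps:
R = -47425/2111 (R = 47425*(-1/2111) = -47425/2111 ≈ -22.466)
√(f(-81, -180) + R) = √(123 - 47425/2111) = √(212228/2111) = 2*√112003327/2111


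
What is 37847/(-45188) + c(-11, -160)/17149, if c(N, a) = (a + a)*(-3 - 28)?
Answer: -1659283/6404372 ≈ -0.25909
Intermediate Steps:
c(N, a) = -62*a (c(N, a) = (2*a)*(-31) = -62*a)
37847/(-45188) + c(-11, -160)/17149 = 37847/(-45188) - 62*(-160)/17149 = 37847*(-1/45188) + 9920*(1/17149) = -37847/45188 + 9920/17149 = -1659283/6404372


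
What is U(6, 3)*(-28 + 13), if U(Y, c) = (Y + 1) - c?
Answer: -60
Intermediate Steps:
U(Y, c) = 1 + Y - c (U(Y, c) = (1 + Y) - c = 1 + Y - c)
U(6, 3)*(-28 + 13) = (1 + 6 - 1*3)*(-28 + 13) = (1 + 6 - 3)*(-15) = 4*(-15) = -60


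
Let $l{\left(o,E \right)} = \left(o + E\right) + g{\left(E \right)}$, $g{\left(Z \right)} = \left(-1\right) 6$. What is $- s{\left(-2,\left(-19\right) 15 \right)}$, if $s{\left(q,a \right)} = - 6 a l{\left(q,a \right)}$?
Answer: $501030$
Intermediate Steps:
$g{\left(Z \right)} = -6$
$l{\left(o,E \right)} = -6 + E + o$ ($l{\left(o,E \right)} = \left(o + E\right) - 6 = \left(E + o\right) - 6 = -6 + E + o$)
$s{\left(q,a \right)} = - 6 a \left(-6 + a + q\right)$
$- s{\left(-2,\left(-19\right) 15 \right)} = - 6 \left(\left(-19\right) 15\right) \left(6 - \left(-19\right) 15 - -2\right) = - 6 \left(-285\right) \left(6 - -285 + 2\right) = - 6 \left(-285\right) \left(6 + 285 + 2\right) = - 6 \left(-285\right) 293 = \left(-1\right) \left(-501030\right) = 501030$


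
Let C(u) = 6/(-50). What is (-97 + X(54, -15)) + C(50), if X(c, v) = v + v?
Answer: -3178/25 ≈ -127.12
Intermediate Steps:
C(u) = -3/25 (C(u) = 6*(-1/50) = -3/25)
X(c, v) = 2*v
(-97 + X(54, -15)) + C(50) = (-97 + 2*(-15)) - 3/25 = (-97 - 30) - 3/25 = -127 - 3/25 = -3178/25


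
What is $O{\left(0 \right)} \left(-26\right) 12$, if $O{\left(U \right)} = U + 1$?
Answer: $-312$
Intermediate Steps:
$O{\left(U \right)} = 1 + U$
$O{\left(0 \right)} \left(-26\right) 12 = \left(1 + 0\right) \left(-26\right) 12 = 1 \left(-26\right) 12 = \left(-26\right) 12 = -312$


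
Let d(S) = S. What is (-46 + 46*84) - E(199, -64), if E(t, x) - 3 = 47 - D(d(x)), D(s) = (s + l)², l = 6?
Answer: 7132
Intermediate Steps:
D(s) = (6 + s)² (D(s) = (s + 6)² = (6 + s)²)
E(t, x) = 50 - (6 + x)² (E(t, x) = 3 + (47 - (6 + x)²) = 50 - (6 + x)²)
(-46 + 46*84) - E(199, -64) = (-46 + 46*84) - (50 - (6 - 64)²) = (-46 + 3864) - (50 - 1*(-58)²) = 3818 - (50 - 1*3364) = 3818 - (50 - 3364) = 3818 - 1*(-3314) = 3818 + 3314 = 7132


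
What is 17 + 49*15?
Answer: 752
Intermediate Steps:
17 + 49*15 = 17 + 735 = 752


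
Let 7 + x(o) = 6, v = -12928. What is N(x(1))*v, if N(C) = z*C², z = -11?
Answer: 142208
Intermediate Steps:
x(o) = -1 (x(o) = -7 + 6 = -1)
N(C) = -11*C²
N(x(1))*v = -11*(-1)²*(-12928) = -11*1*(-12928) = -11*(-12928) = 142208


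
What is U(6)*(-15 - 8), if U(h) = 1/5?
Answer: -23/5 ≈ -4.6000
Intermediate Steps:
U(h) = 1/5
U(6)*(-15 - 8) = (-15 - 8)/5 = (1/5)*(-23) = -23/5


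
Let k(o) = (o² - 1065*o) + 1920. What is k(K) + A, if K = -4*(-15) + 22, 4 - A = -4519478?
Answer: 4440796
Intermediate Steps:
A = 4519482 (A = 4 - 1*(-4519478) = 4 + 4519478 = 4519482)
K = 82 (K = 60 + 22 = 82)
k(o) = 1920 + o² - 1065*o
k(K) + A = (1920 + 82² - 1065*82) + 4519482 = (1920 + 6724 - 87330) + 4519482 = -78686 + 4519482 = 4440796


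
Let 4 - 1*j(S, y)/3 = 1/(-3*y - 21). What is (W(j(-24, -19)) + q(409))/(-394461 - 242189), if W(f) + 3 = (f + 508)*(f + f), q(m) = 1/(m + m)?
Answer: -72962417/3749613840 ≈ -0.019459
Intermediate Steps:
j(S, y) = 12 - 3/(-21 - 3*y) (j(S, y) = 12 - 3/(-3*y - 21) = 12 - 3/(-21 - 3*y))
q(m) = 1/(2*m)
W(f) = -3 + 2*f*(508 + f) (W(f) = -3 + (f + 508)*(f + f) = -3 + (508 + f)*(2*f) = -3 + 2*f*(508 + f))
(W(j(-24, -19)) + q(409))/(-394461 - 242189) = ((-3 + 2*((85 + 12*(-19))/(7 - 19))² + 1016*((85 + 12*(-19))/(7 - 19))) + (½)/409)/(-394461 - 242189) = ((-3 + 2*((85 - 228)/(-12))² + 1016*((85 - 228)/(-12))) + (½)*(1/409))/(-636650) = ((-3 + 2*(-1/12*(-143))² + 1016*(-1/12*(-143))) + 1/818)*(-1/636650) = ((-3 + 2*(143/12)² + 1016*(143/12)) + 1/818)*(-1/636650) = ((-3 + 2*(20449/144) + 36322/3) + 1/818)*(-1/636650) = ((-3 + 20449/72 + 36322/3) + 1/818)*(-1/636650) = (891961/72 + 1/818)*(-1/636650) = (364812085/29448)*(-1/636650) = -72962417/3749613840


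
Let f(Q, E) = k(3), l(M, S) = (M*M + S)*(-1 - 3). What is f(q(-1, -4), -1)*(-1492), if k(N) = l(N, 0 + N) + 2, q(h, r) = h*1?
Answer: 68632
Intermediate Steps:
q(h, r) = h
l(M, S) = -4*S - 4*M**2 (l(M, S) = (M**2 + S)*(-4) = (S + M**2)*(-4) = -4*S - 4*M**2)
k(N) = 2 - 4*N - 4*N**2 (k(N) = (-4*(0 + N) - 4*N**2) + 2 = (-4*N - 4*N**2) + 2 = 2 - 4*N - 4*N**2)
f(Q, E) = -46 (f(Q, E) = 2 - 4*3 - 4*3**2 = 2 - 12 - 4*9 = 2 - 12 - 36 = -46)
f(q(-1, -4), -1)*(-1492) = -46*(-1492) = 68632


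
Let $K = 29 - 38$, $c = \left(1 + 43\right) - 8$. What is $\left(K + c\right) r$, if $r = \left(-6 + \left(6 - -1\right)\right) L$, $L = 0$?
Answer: $0$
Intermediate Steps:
$c = 36$ ($c = 44 - 8 = 36$)
$K = -9$ ($K = 29 - 38 = -9$)
$r = 0$ ($r = \left(-6 + \left(6 - -1\right)\right) 0 = \left(-6 + \left(6 + 1\right)\right) 0 = \left(-6 + 7\right) 0 = 1 \cdot 0 = 0$)
$\left(K + c\right) r = \left(-9 + 36\right) 0 = 27 \cdot 0 = 0$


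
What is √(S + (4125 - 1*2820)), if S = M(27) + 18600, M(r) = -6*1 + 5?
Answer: 8*√311 ≈ 141.08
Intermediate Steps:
M(r) = -1 (M(r) = -6 + 5 = -1)
S = 18599 (S = -1 + 18600 = 18599)
√(S + (4125 - 1*2820)) = √(18599 + (4125 - 1*2820)) = √(18599 + (4125 - 2820)) = √(18599 + 1305) = √19904 = 8*√311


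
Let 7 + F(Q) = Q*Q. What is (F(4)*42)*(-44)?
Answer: -16632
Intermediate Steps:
F(Q) = -7 + Q² (F(Q) = -7 + Q*Q = -7 + Q²)
(F(4)*42)*(-44) = ((-7 + 4²)*42)*(-44) = ((-7 + 16)*42)*(-44) = (9*42)*(-44) = 378*(-44) = -16632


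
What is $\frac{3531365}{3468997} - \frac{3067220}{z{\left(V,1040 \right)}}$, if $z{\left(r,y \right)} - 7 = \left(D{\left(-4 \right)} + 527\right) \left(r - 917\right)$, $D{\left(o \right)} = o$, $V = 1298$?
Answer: $- \frac{993648187479}{69126703219} \approx -14.374$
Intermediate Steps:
$z{\left(r,y \right)} = -479584 + 523 r$ ($z{\left(r,y \right)} = 7 + \left(-4 + 527\right) \left(r - 917\right) = 7 + 523 \left(-917 + r\right) = 7 + \left(-479591 + 523 r\right) = -479584 + 523 r$)
$\frac{3531365}{3468997} - \frac{3067220}{z{\left(V,1040 \right)}} = \frac{3531365}{3468997} - \frac{3067220}{-479584 + 523 \cdot 1298} = 3531365 \cdot \frac{1}{3468997} - \frac{3067220}{-479584 + 678854} = \frac{3531365}{3468997} - \frac{3067220}{199270} = \frac{3531365}{3468997} - \frac{306722}{19927} = - \frac{993648187479}{69126703219}$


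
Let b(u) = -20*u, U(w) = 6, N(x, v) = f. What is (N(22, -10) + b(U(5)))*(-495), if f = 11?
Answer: 53955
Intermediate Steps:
N(x, v) = 11
(N(22, -10) + b(U(5)))*(-495) = (11 - 20*6)*(-495) = (11 - 120)*(-495) = -109*(-495) = 53955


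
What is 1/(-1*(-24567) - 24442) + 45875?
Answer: 5734376/125 ≈ 45875.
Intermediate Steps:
1/(-1*(-24567) - 24442) + 45875 = 1/(24567 - 24442) + 45875 = 1/125 + 45875 = 5734376/125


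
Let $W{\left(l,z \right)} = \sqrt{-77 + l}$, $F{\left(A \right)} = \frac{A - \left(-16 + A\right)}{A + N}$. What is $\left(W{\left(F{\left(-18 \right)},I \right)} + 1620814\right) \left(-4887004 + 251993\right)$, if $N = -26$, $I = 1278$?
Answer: $-7512490718954 - \frac{4635011 i \sqrt{9361}}{11} \approx -7.5125 \cdot 10^{12} - 4.0768 \cdot 10^{7} i$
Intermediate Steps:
$F{\left(A \right)} = \frac{16}{-26 + A}$ ($F{\left(A \right)} = \frac{A - \left(-16 + A\right)}{A - 26} = \frac{16}{-26 + A}$)
$\left(W{\left(F{\left(-18 \right)},I \right)} + 1620814\right) \left(-4887004 + 251993\right) = \left(\sqrt{-77 + \frac{16}{-26 - 18}} + 1620814\right) \left(-4887004 + 251993\right) = \left(\sqrt{-77 + \frac{16}{-44}} + 1620814\right) \left(-4635011\right) = \left(\sqrt{-77 + 16 \left(- \frac{1}{44}\right)} + 1620814\right) \left(-4635011\right) = \left(\sqrt{-77 - \frac{4}{11}} + 1620814\right) \left(-4635011\right) = \left(\sqrt{- \frac{851}{11}} + 1620814\right) \left(-4635011\right) = \left(\frac{i \sqrt{9361}}{11} + 1620814\right) \left(-4635011\right) = \left(1620814 + \frac{i \sqrt{9361}}{11}\right) \left(-4635011\right) = -7512490718954 - \frac{4635011 i \sqrt{9361}}{11}$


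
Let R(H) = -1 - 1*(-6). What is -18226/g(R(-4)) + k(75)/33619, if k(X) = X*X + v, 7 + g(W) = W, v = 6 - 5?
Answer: 306375573/33619 ≈ 9113.2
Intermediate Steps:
R(H) = 5 (R(H) = -1 + 6 = 5)
v = 1
g(W) = -7 + W
k(X) = 1 + X² (k(X) = X*X + 1 = X² + 1 = 1 + X²)
-18226/g(R(-4)) + k(75)/33619 = -18226/(-7 + 5) + (1 + 75²)/33619 = -18226/(-2) + (1 + 5625)*(1/33619) = -18226*(-½) + 5626*(1/33619) = 9113 + 5626/33619 = 306375573/33619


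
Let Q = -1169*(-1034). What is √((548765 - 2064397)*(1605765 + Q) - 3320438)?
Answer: I*√4265766256390 ≈ 2.0654e+6*I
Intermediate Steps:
Q = 1208746
√((548765 - 2064397)*(1605765 + Q) - 3320438) = √((548765 - 2064397)*(1605765 + 1208746) - 3320438) = √(-1515632*2814511 - 3320438) = √(-4265762935952 - 3320438) = √(-4265766256390) = I*√4265766256390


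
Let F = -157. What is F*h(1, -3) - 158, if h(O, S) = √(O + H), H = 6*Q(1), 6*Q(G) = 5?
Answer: -158 - 157*√6 ≈ -542.57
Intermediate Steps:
Q(G) = ⅚ (Q(G) = (⅙)*5 = ⅚)
H = 5 (H = 6*(⅚) = 5)
h(O, S) = √(5 + O) (h(O, S) = √(O + 5) = √(5 + O))
F*h(1, -3) - 158 = -157*√(5 + 1) - 158 = -157*√6 - 158 = -158 - 157*√6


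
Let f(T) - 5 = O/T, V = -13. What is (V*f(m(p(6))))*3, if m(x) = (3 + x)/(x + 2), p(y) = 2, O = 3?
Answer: -1443/5 ≈ -288.60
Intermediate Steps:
m(x) = (3 + x)/(2 + x)
f(T) = 5 + 3/T
(V*f(m(p(6))))*3 = -13*(5 + 3/(((3 + 2)/(2 + 2))))*3 = -13*(5 + 3/((5/4)))*3 = -13*(5 + 3/(((¼)*5)))*3 = -13*(5 + 3/(5/4))*3 = -13*(5 + 3*(⅘))*3 = -13*(5 + 12/5)*3 = -13*37/5*3 = -481/5*3 = -1443/5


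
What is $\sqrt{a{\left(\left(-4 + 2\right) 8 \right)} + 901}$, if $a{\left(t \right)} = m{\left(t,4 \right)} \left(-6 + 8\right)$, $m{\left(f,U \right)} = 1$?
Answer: $\sqrt{903} \approx 30.05$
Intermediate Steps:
$a{\left(t \right)} = 2$ ($a{\left(t \right)} = 1 \left(-6 + 8\right) = 1 \cdot 2 = 2$)
$\sqrt{a{\left(\left(-4 + 2\right) 8 \right)} + 901} = \sqrt{2 + 901} = \sqrt{903}$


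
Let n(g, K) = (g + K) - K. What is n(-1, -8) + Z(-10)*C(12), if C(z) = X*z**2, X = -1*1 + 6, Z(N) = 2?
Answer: 1439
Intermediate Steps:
X = 5 (X = -1 + 6 = 5)
C(z) = 5*z**2
n(g, K) = g (n(g, K) = (K + g) - K = g)
n(-1, -8) + Z(-10)*C(12) = -1 + 2*(5*12**2) = -1 + 2*(5*144) = -1 + 2*720 = -1 + 1440 = 1439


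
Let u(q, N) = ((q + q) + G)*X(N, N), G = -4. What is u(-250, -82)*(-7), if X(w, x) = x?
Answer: -289296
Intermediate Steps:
u(q, N) = N*(-4 + 2*q) (u(q, N) = ((q + q) - 4)*N = (2*q - 4)*N = (-4 + 2*q)*N = N*(-4 + 2*q))
u(-250, -82)*(-7) = (2*(-82)*(-2 - 250))*(-7) = (2*(-82)*(-252))*(-7) = 41328*(-7) = -289296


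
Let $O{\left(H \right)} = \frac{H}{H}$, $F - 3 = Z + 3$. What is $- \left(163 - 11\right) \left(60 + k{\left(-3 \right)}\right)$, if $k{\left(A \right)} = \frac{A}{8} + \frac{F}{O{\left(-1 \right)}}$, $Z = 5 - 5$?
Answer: $-9975$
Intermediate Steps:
$Z = 0$
$F = 6$ ($F = 3 + \left(0 + 3\right) = 3 + 3 = 6$)
$O{\left(H \right)} = 1$
$k{\left(A \right)} = 6 + \frac{A}{8}$ ($k{\left(A \right)} = \frac{A}{8} + \frac{6}{1} = A \frac{1}{8} + 6 \cdot 1 = \frac{A}{8} + 6 = 6 + \frac{A}{8}$)
$- \left(163 - 11\right) \left(60 + k{\left(-3 \right)}\right) = - \left(163 - 11\right) \left(60 + \left(6 + \frac{1}{8} \left(-3\right)\right)\right) = - 152 \left(60 + \left(6 - \frac{3}{8}\right)\right) = - 152 \left(60 + \frac{45}{8}\right) = - \frac{152 \cdot 525}{8} = \left(-1\right) 9975 = -9975$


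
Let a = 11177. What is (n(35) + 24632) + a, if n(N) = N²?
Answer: 37034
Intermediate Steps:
(n(35) + 24632) + a = (35² + 24632) + 11177 = (1225 + 24632) + 11177 = 25857 + 11177 = 37034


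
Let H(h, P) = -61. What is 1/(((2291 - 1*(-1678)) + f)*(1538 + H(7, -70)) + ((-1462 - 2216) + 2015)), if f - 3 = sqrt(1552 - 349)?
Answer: 5864981/34395377750974 - 1477*sqrt(1203)/34395377750974 ≈ 1.6903e-7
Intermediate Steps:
f = 3 + sqrt(1203) (f = 3 + sqrt(1552 - 349) = 3 + sqrt(1203) ≈ 37.684)
1/(((2291 - 1*(-1678)) + f)*(1538 + H(7, -70)) + ((-1462 - 2216) + 2015)) = 1/(((2291 - 1*(-1678)) + (3 + sqrt(1203)))*(1538 - 61) + ((-1462 - 2216) + 2015)) = 1/(((2291 + 1678) + (3 + sqrt(1203)))*1477 + (-3678 + 2015)) = 1/((3969 + (3 + sqrt(1203)))*1477 - 1663) = 1/((3972 + sqrt(1203))*1477 - 1663) = 1/((5866644 + 1477*sqrt(1203)) - 1663) = 1/(5864981 + 1477*sqrt(1203))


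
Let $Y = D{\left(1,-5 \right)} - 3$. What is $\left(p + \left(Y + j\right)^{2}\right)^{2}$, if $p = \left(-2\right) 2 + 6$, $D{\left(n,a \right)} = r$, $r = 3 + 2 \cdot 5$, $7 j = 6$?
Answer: $\frac{34503876}{2401} \approx 14371.0$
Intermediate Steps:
$j = \frac{6}{7}$ ($j = \frac{1}{7} \cdot 6 = \frac{6}{7} \approx 0.85714$)
$r = 13$ ($r = 3 + 10 = 13$)
$D{\left(n,a \right)} = 13$
$Y = 10$ ($Y = 13 - 3 = 10$)
$p = 2$ ($p = -4 + 6 = 2$)
$\left(p + \left(Y + j\right)^{2}\right)^{2} = \left(2 + \left(10 + \frac{6}{7}\right)^{2}\right)^{2} = \left(2 + \left(\frac{76}{7}\right)^{2}\right)^{2} = \left(2 + \frac{5776}{49}\right)^{2} = \left(\frac{5874}{49}\right)^{2} = \frac{34503876}{2401}$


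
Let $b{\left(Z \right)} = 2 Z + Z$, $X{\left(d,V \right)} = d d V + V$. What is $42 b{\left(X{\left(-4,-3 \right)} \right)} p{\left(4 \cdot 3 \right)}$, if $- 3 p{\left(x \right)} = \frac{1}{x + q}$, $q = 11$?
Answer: $\frac{2142}{23} \approx 93.13$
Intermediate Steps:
$p{\left(x \right)} = - \frac{1}{3 \left(11 + x\right)}$ ($p{\left(x \right)} = - \frac{1}{3 \left(x + 11\right)} = - \frac{1}{3 \left(11 + x\right)}$)
$X{\left(d,V \right)} = V + V d^{2}$ ($X{\left(d,V \right)} = d^{2} V + V = V d^{2} + V = V + V d^{2}$)
$b{\left(Z \right)} = 3 Z$
$42 b{\left(X{\left(-4,-3 \right)} \right)} p{\left(4 \cdot 3 \right)} = 42 \cdot 3 \left(- 3 \left(1 + \left(-4\right)^{2}\right)\right) \left(- \frac{1}{33 + 3 \cdot 4 \cdot 3}\right) = 42 \cdot 3 \left(- 3 \left(1 + 16\right)\right) \left(- \frac{1}{33 + 3 \cdot 12}\right) = 42 \cdot 3 \left(\left(-3\right) 17\right) \left(- \frac{1}{33 + 36}\right) = 42 \cdot 3 \left(-51\right) \left(- \frac{1}{69}\right) = 42 \left(-153\right) \left(\left(-1\right) \frac{1}{69}\right) = \left(-6426\right) \left(- \frac{1}{69}\right) = \frac{2142}{23}$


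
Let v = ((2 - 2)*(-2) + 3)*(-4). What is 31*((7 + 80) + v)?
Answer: 2325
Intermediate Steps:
v = -12 (v = (0*(-2) + 3)*(-4) = (0 + 3)*(-4) = 3*(-4) = -12)
31*((7 + 80) + v) = 31*((7 + 80) - 12) = 31*(87 - 12) = 31*75 = 2325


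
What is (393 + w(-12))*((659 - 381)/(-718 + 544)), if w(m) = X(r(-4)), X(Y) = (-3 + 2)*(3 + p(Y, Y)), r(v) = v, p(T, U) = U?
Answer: -54766/87 ≈ -629.49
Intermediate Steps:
X(Y) = -3 - Y (X(Y) = (-3 + 2)*(3 + Y) = -(3 + Y) = -3 - Y)
w(m) = 1 (w(m) = -3 - 1*(-4) = -3 + 4 = 1)
(393 + w(-12))*((659 - 381)/(-718 + 544)) = (393 + 1)*((659 - 381)/(-718 + 544)) = 394*(278/(-174)) = 394*(278*(-1/174)) = 394*(-139/87) = -54766/87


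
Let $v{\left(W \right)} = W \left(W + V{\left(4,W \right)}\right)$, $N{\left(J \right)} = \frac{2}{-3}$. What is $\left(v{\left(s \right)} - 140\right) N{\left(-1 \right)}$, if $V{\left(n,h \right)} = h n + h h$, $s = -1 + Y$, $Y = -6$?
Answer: $\frac{476}{3} \approx 158.67$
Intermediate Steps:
$N{\left(J \right)} = - \frac{2}{3}$ ($N{\left(J \right)} = 2 \left(- \frac{1}{3}\right) = - \frac{2}{3}$)
$s = -7$ ($s = -1 - 6 = -7$)
$V{\left(n,h \right)} = h^{2} + h n$ ($V{\left(n,h \right)} = h n + h^{2} = h^{2} + h n$)
$v{\left(W \right)} = W \left(W + W \left(4 + W\right)\right)$ ($v{\left(W \right)} = W \left(W + W \left(W + 4\right)\right) = W \left(W + W \left(4 + W\right)\right)$)
$\left(v{\left(s \right)} - 140\right) N{\left(-1 \right)} = \left(\left(-7\right)^{2} \left(5 - 7\right) - 140\right) \left(- \frac{2}{3}\right) = \left(49 \left(-2\right) - 140\right) \left(- \frac{2}{3}\right) = \left(-98 - 140\right) \left(- \frac{2}{3}\right) = \left(-238\right) \left(- \frac{2}{3}\right) = \frac{476}{3}$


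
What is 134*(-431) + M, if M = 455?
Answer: -57299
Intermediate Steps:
134*(-431) + M = 134*(-431) + 455 = -57754 + 455 = -57299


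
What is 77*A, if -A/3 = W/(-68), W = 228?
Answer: 13167/17 ≈ 774.53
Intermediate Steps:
A = 171/17 (A = -684/(-68) = -684*(-1)/68 = -3*(-57/17) = 171/17 ≈ 10.059)
77*A = 77*(171/17) = 13167/17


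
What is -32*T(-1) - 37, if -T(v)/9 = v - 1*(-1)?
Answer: -37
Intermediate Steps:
T(v) = -9 - 9*v (T(v) = -9*(v - 1*(-1)) = -9*(v + 1) = -9*(1 + v) = -9 - 9*v)
-32*T(-1) - 37 = -32*(-9 - 9*(-1)) - 37 = -32*(-9 + 9) - 37 = -32*0 - 37 = 0 - 37 = -37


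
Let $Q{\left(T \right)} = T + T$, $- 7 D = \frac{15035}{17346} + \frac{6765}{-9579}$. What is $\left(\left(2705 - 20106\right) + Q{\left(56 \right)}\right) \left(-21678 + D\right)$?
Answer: $\frac{48435589698578619}{129233482} \approx 3.7479 \cdot 10^{8}$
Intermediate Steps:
$D = - \frac{8891525}{387700446}$ ($D = - \frac{\frac{15035}{17346} + \frac{6765}{-9579}}{7} = - \frac{15035 \cdot \frac{1}{17346} + 6765 \left(- \frac{1}{9579}\right)}{7} = - \frac{\frac{15035}{17346} - \frac{2255}{3193}}{7} = \left(- \frac{1}{7}\right) \frac{8891525}{55385778} = - \frac{8891525}{387700446} \approx -0.022934$)
$Q{\left(T \right)} = 2 T$
$\left(\left(2705 - 20106\right) + Q{\left(56 \right)}\right) \left(-21678 + D\right) = \left(\left(2705 - 20106\right) + 2 \cdot 56\right) \left(-21678 - \frac{8891525}{387700446}\right) = \left(\left(2705 - 20106\right) + 112\right) \left(- \frac{8404579159913}{387700446}\right) = \left(-17401 + 112\right) \left(- \frac{8404579159913}{387700446}\right) = \left(-17289\right) \left(- \frac{8404579159913}{387700446}\right) = \frac{48435589698578619}{129233482}$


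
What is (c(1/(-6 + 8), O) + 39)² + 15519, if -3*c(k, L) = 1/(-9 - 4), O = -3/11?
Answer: 25920883/1521 ≈ 17042.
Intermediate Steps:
O = -3/11 (O = -3*1/11 = -3/11 ≈ -0.27273)
c(k, L) = 1/39 (c(k, L) = -1/(3*(-9 - 4)) = -⅓/(-13) = -⅓*(-1/13) = 1/39)
(c(1/(-6 + 8), O) + 39)² + 15519 = (1/39 + 39)² + 15519 = (1522/39)² + 15519 = 2316484/1521 + 15519 = 25920883/1521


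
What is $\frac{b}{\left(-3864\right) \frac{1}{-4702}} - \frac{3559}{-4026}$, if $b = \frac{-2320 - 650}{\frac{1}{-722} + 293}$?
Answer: $- \frac{11630782349}{1015707462} \approx -11.451$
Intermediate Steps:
$b = - \frac{15884}{1567}$ ($b = - \frac{2970}{- \frac{1}{722} + 293} = - \frac{2970}{\frac{211545}{722}} = \left(-2970\right) \frac{722}{211545} = - \frac{15884}{1567} \approx -10.137$)
$\frac{b}{\left(-3864\right) \frac{1}{-4702}} - \frac{3559}{-4026} = - \frac{15884}{1567 \left(- \frac{3864}{-4702}\right)} - \frac{3559}{-4026} = - \frac{15884}{1567 \left(\left(-3864\right) \left(- \frac{1}{4702}\right)\right)} - - \frac{3559}{4026} = - \frac{15884}{1567 \cdot \frac{1932}{2351}} + \frac{3559}{4026} = \left(- \frac{15884}{1567}\right) \frac{2351}{1932} + \frac{3559}{4026} = - \frac{9335821}{756861} + \frac{3559}{4026} = - \frac{11630782349}{1015707462}$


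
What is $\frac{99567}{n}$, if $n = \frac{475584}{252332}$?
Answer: $\frac{2093661687}{39632} \approx 52828.0$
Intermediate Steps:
$n = \frac{118896}{63083}$ ($n = 475584 \cdot \frac{1}{252332} = \frac{118896}{63083} \approx 1.8848$)
$\frac{99567}{n} = \frac{99567}{\frac{118896}{63083}} = 99567 \cdot \frac{63083}{118896} = \frac{2093661687}{39632}$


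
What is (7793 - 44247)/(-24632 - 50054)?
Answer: 18227/37343 ≈ 0.48810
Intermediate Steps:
(7793 - 44247)/(-24632 - 50054) = -36454/(-74686) = -36454*(-1/74686) = 18227/37343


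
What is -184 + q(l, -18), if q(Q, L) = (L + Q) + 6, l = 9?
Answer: -187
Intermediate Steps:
q(Q, L) = 6 + L + Q
-184 + q(l, -18) = -184 + (6 - 18 + 9) = -184 - 3 = -187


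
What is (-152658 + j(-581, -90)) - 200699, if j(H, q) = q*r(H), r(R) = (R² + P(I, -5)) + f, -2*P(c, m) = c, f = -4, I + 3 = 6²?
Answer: -30732002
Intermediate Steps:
I = 33 (I = -3 + 6² = -3 + 36 = 33)
P(c, m) = -c/2
r(R) = -41/2 + R² (r(R) = (R² - ½*33) - 4 = (R² - 33/2) - 4 = (-33/2 + R²) - 4 = -41/2 + R²)
j(H, q) = q*(-41/2 + H²)
(-152658 + j(-581, -90)) - 200699 = (-152658 + (½)*(-90)*(-41 + 2*(-581)²)) - 200699 = (-152658 + (½)*(-90)*(-41 + 2*337561)) - 200699 = (-152658 + (½)*(-90)*(-41 + 675122)) - 200699 = (-152658 + (½)*(-90)*675081) - 200699 = (-152658 - 30378645) - 200699 = -30531303 - 200699 = -30732002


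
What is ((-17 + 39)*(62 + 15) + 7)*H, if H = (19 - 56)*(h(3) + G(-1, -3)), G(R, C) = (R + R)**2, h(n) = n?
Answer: -440559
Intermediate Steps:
G(R, C) = 4*R**2 (G(R, C) = (2*R)**2 = 4*R**2)
H = -259 (H = (19 - 56)*(3 + 4*(-1)**2) = -37*(3 + 4*1) = -37*(3 + 4) = -37*7 = -259)
((-17 + 39)*(62 + 15) + 7)*H = ((-17 + 39)*(62 + 15) + 7)*(-259) = (22*77 + 7)*(-259) = (1694 + 7)*(-259) = 1701*(-259) = -440559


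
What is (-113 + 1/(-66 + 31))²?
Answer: 15649936/1225 ≈ 12775.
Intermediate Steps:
(-113 + 1/(-66 + 31))² = (-113 + 1/(-35))² = (-113 - 1/35)² = (-3956/35)² = 15649936/1225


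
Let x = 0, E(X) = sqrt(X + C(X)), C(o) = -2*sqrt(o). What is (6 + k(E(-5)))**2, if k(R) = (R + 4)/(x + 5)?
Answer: (34 + sqrt(-5 - 2*I*sqrt(5)))**2/25 ≈ 48.554 - 6.76*I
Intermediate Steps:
E(X) = sqrt(X - 2*sqrt(X))
k(R) = 4/5 + R/5 (k(R) = (R + 4)/(0 + 5) = (4 + R)/5 = (4 + R)*(1/5) = 4/5 + R/5)
(6 + k(E(-5)))**2 = (6 + (4/5 + sqrt(-5 - 2*I*sqrt(5))/5))**2 = (34/5 + sqrt(-5 - 2*I*sqrt(5))/5)**2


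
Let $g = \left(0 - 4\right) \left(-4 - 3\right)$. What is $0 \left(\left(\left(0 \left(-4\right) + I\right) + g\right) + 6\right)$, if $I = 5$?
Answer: $0$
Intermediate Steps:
$g = 28$ ($g = \left(0 - 4\right) \left(-7\right) = \left(-4\right) \left(-7\right) = 28$)
$0 \left(\left(\left(0 \left(-4\right) + I\right) + g\right) + 6\right) = 0 \left(\left(\left(0 \left(-4\right) + 5\right) + 28\right) + 6\right) = 0 \left(\left(\left(0 + 5\right) + 28\right) + 6\right) = 0 \left(\left(5 + 28\right) + 6\right) = 0 \left(33 + 6\right) = 0 \cdot 39 = 0$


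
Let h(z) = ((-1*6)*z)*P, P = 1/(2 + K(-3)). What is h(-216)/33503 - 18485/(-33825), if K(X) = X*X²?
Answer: 617549467/1133238975 ≈ 0.54494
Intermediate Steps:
K(X) = X³
P = -1/25 (P = 1/(2 + (-3)³) = 1/(2 - 27) = 1/(-25) = -1/25 ≈ -0.040000)
h(z) = 6*z/25 (h(z) = ((-1*6)*z)*(-1/25) = -6*z*(-1/25) = 6*z/25)
h(-216)/33503 - 18485/(-33825) = ((6/25)*(-216))/33503 - 18485/(-33825) = -1296/25*1/33503 - 18485*(-1/33825) = -1296/837575 + 3697/6765 = 617549467/1133238975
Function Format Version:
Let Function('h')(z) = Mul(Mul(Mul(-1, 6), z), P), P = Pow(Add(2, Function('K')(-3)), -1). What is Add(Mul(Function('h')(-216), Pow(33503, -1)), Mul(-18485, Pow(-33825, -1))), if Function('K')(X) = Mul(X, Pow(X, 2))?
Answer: Rational(617549467, 1133238975) ≈ 0.54494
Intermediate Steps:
Function('K')(X) = Pow(X, 3)
P = Rational(-1, 25) (P = Pow(Add(2, Pow(-3, 3)), -1) = Pow(Add(2, -27), -1) = Pow(-25, -1) = Rational(-1, 25) ≈ -0.040000)
Function('h')(z) = Mul(Rational(6, 25), z) (Function('h')(z) = Mul(Mul(Mul(-1, 6), z), Rational(-1, 25)) = Mul(Mul(-6, z), Rational(-1, 25)) = Mul(Rational(6, 25), z))
Add(Mul(Function('h')(-216), Pow(33503, -1)), Mul(-18485, Pow(-33825, -1))) = Add(Mul(Mul(Rational(6, 25), -216), Pow(33503, -1)), Mul(-18485, Pow(-33825, -1))) = Add(Mul(Rational(-1296, 25), Rational(1, 33503)), Mul(-18485, Rational(-1, 33825))) = Add(Rational(-1296, 837575), Rational(3697, 6765)) = Rational(617549467, 1133238975)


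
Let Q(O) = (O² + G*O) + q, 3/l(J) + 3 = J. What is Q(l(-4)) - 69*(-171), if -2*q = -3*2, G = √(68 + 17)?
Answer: 578307/49 - 3*√85/7 ≈ 11798.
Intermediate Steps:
G = √85 ≈ 9.2195
l(J) = 3/(-3 + J)
q = 3 (q = -(-3)*2/2 = -½*(-6) = 3)
Q(O) = 3 + O² + O*√85 (Q(O) = (O² + √85*O) + 3 = (O² + O*√85) + 3 = 3 + O² + O*√85)
Q(l(-4)) - 69*(-171) = (3 + (3/(-3 - 4))² + (3/(-3 - 4))*√85) - 69*(-171) = (3 + (3/(-7))² + (3/(-7))*√85) + 11799 = (3 + (3*(-⅐))² + (3*(-⅐))*√85) + 11799 = (3 + (-3/7)² - 3*√85/7) + 11799 = (3 + 9/49 - 3*√85/7) + 11799 = (156/49 - 3*√85/7) + 11799 = 578307/49 - 3*√85/7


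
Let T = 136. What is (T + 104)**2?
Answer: 57600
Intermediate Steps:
(T + 104)**2 = (136 + 104)**2 = 240**2 = 57600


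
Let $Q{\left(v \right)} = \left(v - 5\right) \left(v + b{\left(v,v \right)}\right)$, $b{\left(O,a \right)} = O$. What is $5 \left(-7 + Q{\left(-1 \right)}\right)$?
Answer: $25$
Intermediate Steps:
$Q{\left(v \right)} = 2 v \left(-5 + v\right)$ ($Q{\left(v \right)} = \left(v - 5\right) \left(v + v\right) = \left(-5 + v\right) 2 v = 2 v \left(-5 + v\right)$)
$5 \left(-7 + Q{\left(-1 \right)}\right) = 5 \left(-7 + 2 \left(-1\right) \left(-5 - 1\right)\right) = 5 \left(-7 + 2 \left(-1\right) \left(-6\right)\right) = 5 \left(-7 + 12\right) = 5 \cdot 5 = 25$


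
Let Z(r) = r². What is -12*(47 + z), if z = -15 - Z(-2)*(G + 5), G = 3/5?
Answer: -576/5 ≈ -115.20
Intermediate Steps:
G = ⅗ (G = 3*(⅕) = ⅗ ≈ 0.60000)
z = -187/5 (z = -15 - (-2)²*(⅗ + 5) = -15 - 4*28/5 = -15 - 1*112/5 = -15 - 112/5 = -187/5 ≈ -37.400)
-12*(47 + z) = -12*(47 - 187/5) = -12*48/5 = -576/5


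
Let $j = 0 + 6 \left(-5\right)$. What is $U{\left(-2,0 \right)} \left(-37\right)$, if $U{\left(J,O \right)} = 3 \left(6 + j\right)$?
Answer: $2664$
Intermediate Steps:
$j = -30$ ($j = 0 - 30 = -30$)
$U{\left(J,O \right)} = -72$ ($U{\left(J,O \right)} = 3 \left(6 - 30\right) = 3 \left(-24\right) = -72$)
$U{\left(-2,0 \right)} \left(-37\right) = \left(-72\right) \left(-37\right) = 2664$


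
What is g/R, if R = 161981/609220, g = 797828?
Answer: 486052774160/161981 ≈ 3.0007e+6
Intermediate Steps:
R = 161981/609220 (R = 161981*(1/609220) = 161981/609220 ≈ 0.26588)
g/R = 797828/(161981/609220) = 797828*(609220/161981) = 486052774160/161981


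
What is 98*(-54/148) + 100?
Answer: 2377/37 ≈ 64.243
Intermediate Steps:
98*(-54/148) + 100 = 98*(-54*1/148) + 100 = 98*(-27/74) + 100 = -1323/37 + 100 = 2377/37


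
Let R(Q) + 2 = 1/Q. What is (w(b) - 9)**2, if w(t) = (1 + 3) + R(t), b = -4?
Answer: 841/16 ≈ 52.563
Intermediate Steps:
R(Q) = -2 + 1/Q
w(t) = 2 + 1/t (w(t) = (1 + 3) + (-2 + 1/t) = 4 + (-2 + 1/t) = 2 + 1/t)
(w(b) - 9)**2 = ((2 + 1/(-4)) - 9)**2 = ((2 - 1/4) - 9)**2 = (7/4 - 9)**2 = (-29/4)**2 = 841/16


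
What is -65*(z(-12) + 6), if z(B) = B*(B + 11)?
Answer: -1170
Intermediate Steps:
z(B) = B*(11 + B)
-65*(z(-12) + 6) = -65*(-12*(11 - 12) + 6) = -65*(-12*(-1) + 6) = -65*(12 + 6) = -65*18 = -1170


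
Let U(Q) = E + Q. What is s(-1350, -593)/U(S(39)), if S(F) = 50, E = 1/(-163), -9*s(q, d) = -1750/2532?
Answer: 142625/92849706 ≈ 0.0015361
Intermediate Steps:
s(q, d) = 875/11394 (s(q, d) = -(-1750)/(9*2532) = -1/9*(-875/1266) = 875/11394)
E = -1/163 ≈ -0.0061350
U(Q) = -1/163 + Q
s(-1350, -593)/U(S(39)) = 875/(11394*(-1/163 + 50)) = 875/(11394*(8149/163)) = (875/11394)*(163/8149) = 142625/92849706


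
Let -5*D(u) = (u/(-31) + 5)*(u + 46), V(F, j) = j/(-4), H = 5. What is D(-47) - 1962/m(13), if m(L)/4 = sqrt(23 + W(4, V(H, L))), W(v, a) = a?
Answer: 202/155 - 981*sqrt(79)/79 ≈ -109.07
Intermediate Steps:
V(F, j) = -j/4 (V(F, j) = j*(-1/4) = -j/4)
m(L) = 4*sqrt(23 - L/4)
D(u) = -(5 - u/31)*(46 + u)/5 (D(u) = -(u/(-31) + 5)*(u + 46)/5 = -(u*(-1/31) + 5)*(46 + u)/5 = -(-u/31 + 5)*(46 + u)/5 = -(5 - u/31)*(46 + u)/5)
D(-47) - 1962/m(13) = (-46 - 109/155*(-47) + (1/155)*(-47)**2) - 1962/(2*sqrt(92 - 1*13)) = (-46 + 5123/155 + (1/155)*2209) - 1962/(2*sqrt(92 - 13)) = (-46 + 5123/155 + 2209/155) - 1962/(2*sqrt(79)) = 202/155 - 1962*sqrt(79)/158 = 202/155 - 981*sqrt(79)/79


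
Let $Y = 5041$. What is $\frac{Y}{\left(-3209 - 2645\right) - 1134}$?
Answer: $- \frac{5041}{6988} \approx -0.72138$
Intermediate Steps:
$\frac{Y}{\left(-3209 - 2645\right) - 1134} = \frac{5041}{\left(-3209 - 2645\right) - 1134} = \frac{5041}{-5854 - 1134} = \frac{5041}{-6988} = 5041 \left(- \frac{1}{6988}\right) = - \frac{5041}{6988}$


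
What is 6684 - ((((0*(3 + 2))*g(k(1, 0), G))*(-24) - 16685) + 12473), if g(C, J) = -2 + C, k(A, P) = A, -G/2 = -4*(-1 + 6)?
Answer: 10896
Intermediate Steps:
G = 40 (G = -(-8)*(-1 + 6) = -(-8)*5 = -2*(-20) = 40)
6684 - ((((0*(3 + 2))*g(k(1, 0), G))*(-24) - 16685) + 12473) = 6684 - ((((0*(3 + 2))*(-2 + 1))*(-24) - 16685) + 12473) = 6684 - ((((0*5)*(-1))*(-24) - 16685) + 12473) = 6684 - (((0*(-1))*(-24) - 16685) + 12473) = 6684 - ((0*(-24) - 16685) + 12473) = 6684 - ((0 - 16685) + 12473) = 6684 - (-16685 + 12473) = 6684 - 1*(-4212) = 6684 + 4212 = 10896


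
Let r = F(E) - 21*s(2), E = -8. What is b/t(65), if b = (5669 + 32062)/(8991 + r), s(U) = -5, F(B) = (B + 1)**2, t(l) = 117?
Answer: 12577/356655 ≈ 0.035264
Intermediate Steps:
F(B) = (1 + B)**2
r = 154 (r = (1 - 8)**2 - 21*(-5) = (-7)**2 + 105 = 49 + 105 = 154)
b = 37731/9145 (b = (5669 + 32062)/(8991 + 154) = 37731/9145 ≈ 4.1259)
b/t(65) = (37731/9145)/117 = (37731/9145)*(1/117) = 12577/356655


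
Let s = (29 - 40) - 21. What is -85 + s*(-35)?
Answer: 1035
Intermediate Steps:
s = -32 (s = -11 - 21 = -32)
-85 + s*(-35) = -85 - 32*(-35) = -85 + 1120 = 1035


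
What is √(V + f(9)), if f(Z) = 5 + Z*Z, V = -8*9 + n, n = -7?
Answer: √7 ≈ 2.6458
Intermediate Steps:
V = -79 (V = -8*9 - 7 = -72 - 7 = -79)
f(Z) = 5 + Z²
√(V + f(9)) = √(-79 + (5 + 9²)) = √(-79 + (5 + 81)) = √(-79 + 86) = √7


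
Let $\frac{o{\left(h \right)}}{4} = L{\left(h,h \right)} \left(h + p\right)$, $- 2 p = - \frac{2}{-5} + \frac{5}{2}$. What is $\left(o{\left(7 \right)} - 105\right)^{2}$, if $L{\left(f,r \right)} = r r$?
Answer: $\frac{24147396}{25} \approx 9.659 \cdot 10^{5}$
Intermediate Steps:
$L{\left(f,r \right)} = r^{2}$
$p = - \frac{29}{20}$ ($p = - \frac{- \frac{2}{-5} + \frac{5}{2}}{2} = - \frac{\left(-2\right) \left(- \frac{1}{5}\right) + 5 \cdot \frac{1}{2}}{2} = - \frac{\frac{2}{5} + \frac{5}{2}}{2} = \left(- \frac{1}{2}\right) \frac{29}{10} = - \frac{29}{20} \approx -1.45$)
$o{\left(h \right)} = 4 h^{2} \left(- \frac{29}{20} + h\right)$ ($o{\left(h \right)} = 4 h^{2} \left(h - \frac{29}{20}\right) = 4 h^{2} \left(- \frac{29}{20} + h\right)$)
$\left(o{\left(7 \right)} - 105\right)^{2} = \left(\frac{7^{2} \left(-29 + 20 \cdot 7\right)}{5} - 105\right)^{2} = \left(\frac{1}{5} \cdot 49 \left(-29 + 140\right) - 105\right)^{2} = \left(\frac{1}{5} \cdot 49 \cdot 111 - 105\right)^{2} = \left(\frac{5439}{5} - 105\right)^{2} = \left(\frac{4914}{5}\right)^{2} = \frac{24147396}{25}$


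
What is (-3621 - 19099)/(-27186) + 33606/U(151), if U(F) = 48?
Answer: 76225273/108744 ≈ 700.96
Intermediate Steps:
(-3621 - 19099)/(-27186) + 33606/U(151) = (-3621 - 19099)/(-27186) + 33606/48 = -22720*(-1/27186) + 33606*(1/48) = 11360/13593 + 5601/8 = 76225273/108744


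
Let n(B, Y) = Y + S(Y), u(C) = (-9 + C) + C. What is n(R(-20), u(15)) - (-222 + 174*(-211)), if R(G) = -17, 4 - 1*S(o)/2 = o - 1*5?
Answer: 36933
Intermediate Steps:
S(o) = 18 - 2*o (S(o) = 8 - 2*(o - 1*5) = 8 - 2*(o - 5) = 8 - 2*(-5 + o) = 8 + (10 - 2*o) = 18 - 2*o)
u(C) = -9 + 2*C
n(B, Y) = 18 - Y (n(B, Y) = Y + (18 - 2*Y) = 18 - Y)
n(R(-20), u(15)) - (-222 + 174*(-211)) = (18 - (-9 + 2*15)) - (-222 + 174*(-211)) = (18 - (-9 + 30)) - (-222 - 36714) = (18 - 1*21) - 1*(-36936) = (18 - 21) + 36936 = -3 + 36936 = 36933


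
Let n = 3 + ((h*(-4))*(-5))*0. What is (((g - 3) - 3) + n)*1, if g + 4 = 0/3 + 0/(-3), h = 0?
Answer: -7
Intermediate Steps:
g = -4 (g = -4 + (0/3 + 0/(-3)) = -4 + (0*(⅓) + 0*(-⅓)) = -4 + (0 + 0) = -4 + 0 = -4)
n = 3 (n = 3 + ((0*(-4))*(-5))*0 = 3 + (0*(-5))*0 = 3 + 0*0 = 3 + 0 = 3)
(((g - 3) - 3) + n)*1 = (((-4 - 3) - 3) + 3)*1 = ((-7 - 3) + 3)*1 = (-10 + 3)*1 = -7*1 = -7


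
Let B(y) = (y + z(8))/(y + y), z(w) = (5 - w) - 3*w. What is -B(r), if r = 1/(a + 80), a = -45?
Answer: 472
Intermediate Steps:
z(w) = 5 - 4*w
r = 1/35 (r = 1/(-45 + 80) = 1/35 ≈ 0.028571)
B(y) = (-27 + y)/(2*y) (B(y) = (y + (5 - 4*8))/(y + y) = (y + (5 - 32))/((2*y)) = (y - 27)*(1/(2*y)) = (-27 + y)*(1/(2*y)) = (-27 + y)/(2*y))
-B(r) = -(-27 + 1/35)/(2*1/35) = -35*(-944)/(2*35) = -1*(-472) = 472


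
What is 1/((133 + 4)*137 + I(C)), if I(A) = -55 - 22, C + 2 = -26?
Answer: 1/18692 ≈ 5.3499e-5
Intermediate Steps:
C = -28 (C = -2 - 26 = -28)
I(A) = -77
1/((133 + 4)*137 + I(C)) = 1/((133 + 4)*137 - 77) = 1/(137*137 - 77) = 1/(18769 - 77) = 1/18692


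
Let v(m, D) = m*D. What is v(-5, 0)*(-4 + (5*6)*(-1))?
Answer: 0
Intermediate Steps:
v(m, D) = D*m
v(-5, 0)*(-4 + (5*6)*(-1)) = (0*(-5))*(-4 + (5*6)*(-1)) = 0*(-4 + 30*(-1)) = 0*(-4 - 30) = 0*(-34) = 0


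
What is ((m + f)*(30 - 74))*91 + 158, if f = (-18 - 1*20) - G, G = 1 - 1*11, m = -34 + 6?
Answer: 224382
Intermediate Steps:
m = -28
G = -10 (G = 1 - 11 = -10)
f = -28 (f = (-18 - 1*20) - 1*(-10) = (-18 - 20) + 10 = -38 + 10 = -28)
((m + f)*(30 - 74))*91 + 158 = ((-28 - 28)*(30 - 74))*91 + 158 = -56*(-44)*91 + 158 = 2464*91 + 158 = 224224 + 158 = 224382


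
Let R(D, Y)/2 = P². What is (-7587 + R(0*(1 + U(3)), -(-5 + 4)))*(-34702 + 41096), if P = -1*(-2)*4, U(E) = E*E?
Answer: -47692846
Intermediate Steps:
U(E) = E²
P = 8 (P = 2*4 = 8)
R(D, Y) = 128 (R(D, Y) = 2*8² = 2*64 = 128)
(-7587 + R(0*(1 + U(3)), -(-5 + 4)))*(-34702 + 41096) = (-7587 + 128)*(-34702 + 41096) = -7459*6394 = -47692846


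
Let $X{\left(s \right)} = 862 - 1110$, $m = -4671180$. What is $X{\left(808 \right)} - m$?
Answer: $4670932$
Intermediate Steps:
$X{\left(s \right)} = -248$ ($X{\left(s \right)} = 862 - 1110 = -248$)
$X{\left(808 \right)} - m = -248 - -4671180 = -248 + 4671180 = 4670932$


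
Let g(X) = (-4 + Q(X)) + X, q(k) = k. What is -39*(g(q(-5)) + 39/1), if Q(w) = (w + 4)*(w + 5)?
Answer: -1170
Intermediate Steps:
Q(w) = (4 + w)*(5 + w)
g(X) = 16 + X² + 10*X (g(X) = (-4 + (20 + X² + 9*X)) + X = (16 + X² + 9*X) + X = 16 + X² + 10*X)
-39*(g(q(-5)) + 39/1) = -39*((16 + (-5)² + 10*(-5)) + 39/1) = -39*((16 + 25 - 50) + 39*1) = -39*(-9 + 39) = -39*30 = -1170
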